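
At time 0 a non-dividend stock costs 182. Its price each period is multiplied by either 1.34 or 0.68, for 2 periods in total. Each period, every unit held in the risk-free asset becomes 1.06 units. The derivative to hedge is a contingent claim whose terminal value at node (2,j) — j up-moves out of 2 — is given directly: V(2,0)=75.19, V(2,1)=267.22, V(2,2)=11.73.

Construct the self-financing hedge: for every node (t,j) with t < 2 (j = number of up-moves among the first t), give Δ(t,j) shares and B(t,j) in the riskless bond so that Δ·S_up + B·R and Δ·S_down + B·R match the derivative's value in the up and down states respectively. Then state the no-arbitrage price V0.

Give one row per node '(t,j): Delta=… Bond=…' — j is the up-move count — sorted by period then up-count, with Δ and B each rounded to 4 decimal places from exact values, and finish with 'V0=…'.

Since d<R<u, set p* = (R−d)/(u−d) = 0.5758; price each node as the discounted p*-expectation of its children.
Terminal values V(2,·): V(2,0)=75.1900, V(2,1)=267.2200, V(2,2)=11.7300
  t=1,j=0: stock 123.7600 → up 165.8384 (V=267.2200), down 84.1568 (V=75.1900). Price 175.2384; hedge Δ=2.3510, bond B=-115.7161.
  t=1,j=1: stock 243.8800 → up 326.7992 (V=11.7300), down 165.8384 (V=267.2200). Price 113.3205; hedge Δ=-1.5873, bond B=500.4265.
  t=0,j=0: stock 182.0000 → up 243.8800 (V=113.3205), down 123.7600 (V=175.2384). Price 131.6874; hedge Δ=-0.5155, bond B=225.5025.
The time-0 hedge costs 131.6874, which is the no-arbitrage price.

(0,0): Delta=-0.5155 Bond=225.5025
(1,0): Delta=2.3510 Bond=-115.7161
(1,1): Delta=-1.5873 Bond=500.4265
V0=131.6874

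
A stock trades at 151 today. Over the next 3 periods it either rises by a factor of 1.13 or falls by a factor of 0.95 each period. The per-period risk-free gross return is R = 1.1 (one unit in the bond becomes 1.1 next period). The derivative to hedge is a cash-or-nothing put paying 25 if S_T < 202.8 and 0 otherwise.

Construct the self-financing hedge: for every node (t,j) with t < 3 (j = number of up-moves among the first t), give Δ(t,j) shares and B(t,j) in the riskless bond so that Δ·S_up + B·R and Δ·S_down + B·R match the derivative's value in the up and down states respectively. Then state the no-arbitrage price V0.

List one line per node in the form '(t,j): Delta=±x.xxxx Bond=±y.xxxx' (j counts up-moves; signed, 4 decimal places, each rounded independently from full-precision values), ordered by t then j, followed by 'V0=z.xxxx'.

No-arbitrage ⇒ martingale measure with p* = (R−d)/(u−d) = 0.8333.
Terminal payoffs: V(3,0)=25.0000, V(3,1)=25.0000, V(3,2)=25.0000, V(3,3)=0.0000
Node (2,0) S=136.2775: V=(p*·25.0000+(1−p*)·25.0000)/1.1=22.7273; Δ=(25.0000−25.0000)/(153.9936−129.4636)=0.0000; B=V−Δ·S=22.7273
Node (2,1) S=162.0985: V=(p*·25.0000+(1−p*)·25.0000)/1.1=22.7273; Δ=(25.0000−25.0000)/(183.1713−153.9936)=0.0000; B=V−Δ·S=22.7273
Node (2,2) S=192.8119: V=(p*·0.0000+(1−p*)·25.0000)/1.1=3.7879; Δ=(0.0000−25.0000)/(217.8774−183.1713)=-0.7203; B=V−Δ·S=142.6768
Node (1,0) S=143.4500: V=(p*·22.7273+(1−p*)·22.7273)/1.1=20.6612; Δ=(22.7273−22.7273)/(162.0985−136.2775)=0.0000; B=V−Δ·S=20.6612
Node (1,1) S=170.6300: V=(p*·3.7879+(1−p*)·22.7273)/1.1=6.3131; Δ=(3.7879−22.7273)/(192.8119−162.0985)=-0.6166; B=V−Δ·S=111.5320
Node (0,0) S=151.0000: V=(p*·6.3131+(1−p*)·20.6612)/1.1=7.9132; Δ=(6.3131−20.6612)/(170.6300−143.4500)=-0.5279; B=V−Δ·S=87.6244
Self-financing check: at every node Δ·S+B equals the discounted successor values.

(0,0): Delta=-0.5279 Bond=87.6244
(1,0): Delta=0.0000 Bond=20.6612
(1,1): Delta=-0.6166 Bond=111.5320
(2,0): Delta=0.0000 Bond=22.7273
(2,1): Delta=0.0000 Bond=22.7273
(2,2): Delta=-0.7203 Bond=142.6768
V0=7.9132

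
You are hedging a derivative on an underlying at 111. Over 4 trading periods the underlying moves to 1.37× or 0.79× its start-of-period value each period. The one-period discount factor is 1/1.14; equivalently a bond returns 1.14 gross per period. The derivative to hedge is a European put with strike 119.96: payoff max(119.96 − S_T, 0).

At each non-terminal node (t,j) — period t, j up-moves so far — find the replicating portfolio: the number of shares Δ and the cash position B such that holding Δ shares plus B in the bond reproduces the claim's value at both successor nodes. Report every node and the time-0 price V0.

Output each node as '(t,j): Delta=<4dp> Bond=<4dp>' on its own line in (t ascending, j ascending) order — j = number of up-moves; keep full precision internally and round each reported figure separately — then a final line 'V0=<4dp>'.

(0,0): Delta=-0.1550 Bond=22.3388
(1,0): Delta=-0.4012 Bond=47.0570
(1,1): Delta=-0.0617 Bond=11.2780
(2,0): Delta=-0.8674 Bond=85.9413
(2,1): Delta=-0.2246 Bond=32.4218
(2,2): Delta=0.0000 Bond=0.0000
(3,0): Delta=-1.0000 Bond=105.2281
(3,1): Delta=-0.8172 Bond=93.2055
(3,2): Delta=0.0000 Bond=0.0000
(3,3): Delta=0.0000 Bond=0.0000
V0=5.1323

Since d<R<u, set p* = (R−d)/(u−d) = 0.6034; price each node as the discounted p*-expectation of its children.
Payoff layer (t=4): V(4,0)=76.7254, V(4,1)=44.9836, V(4,2)=0.0000, V(4,3)=0.0000, V(4,4)=0.0000
(3,0): S=54.7273. Δ = (V_up−V_dn)/(S_up−S_dn) = (44.9836−76.7254)/(74.9764−43.2346) = -1.0000. V = [p*·44.9836 + (1−p*)·76.7254]/1.14 = 50.5007. B = V − Δ·S = 105.2281.
(3,1): S=94.9069. Δ = (V_up−V_dn)/(S_up−S_dn) = (0.0000−44.9836)/(130.0224−74.9764) = -0.8172. V = [p*·0.0000 + (1−p*)·44.9836]/1.14 = 15.6476. B = V − Δ·S = 93.2055.
(3,2): S=164.5854. Δ = (V_up−V_dn)/(S_up−S_dn) = (0.0000−0.0000)/(225.4819−130.0224) = 0.0000. V = [p*·0.0000 + (1−p*)·0.0000]/1.14 = 0.0000. B = V − Δ·S = 0.0000.
(3,3): S=285.4202. Δ = (V_up−V_dn)/(S_up−S_dn) = (0.0000−0.0000)/(391.0257−225.4819) = 0.0000. V = [p*·0.0000 + (1−p*)·0.0000]/1.14 = 0.0000. B = V − Δ·S = 0.0000.
(2,0): S=69.2751. Δ = (V_up−V_dn)/(S_up−S_dn) = (15.6476−50.5007)/(94.9069−54.7273) = -0.8674. V = [p*·15.6476 + (1−p*)·50.5007]/1.14 = 25.8497. B = V − Δ·S = 85.9413.
(2,1): S=120.1353. Δ = (V_up−V_dn)/(S_up−S_dn) = (0.0000−15.6476)/(164.5854−94.9069) = -0.2246. V = [p*·0.0000 + (1−p*)·15.6476]/1.14 = 5.4431. B = V − Δ·S = 32.4218.
(2,2): S=208.3359. Δ = (V_up−V_dn)/(S_up−S_dn) = (0.0000−0.0000)/(285.4202−164.5854) = 0.0000. V = [p*·0.0000 + (1−p*)·0.0000]/1.14 = 0.0000. B = V − Δ·S = 0.0000.
(1,0): S=87.6900. Δ = (V_up−V_dn)/(S_up−S_dn) = (5.4431−25.8497)/(120.1353−69.2751) = -0.4012. V = [p*·5.4431 + (1−p*)·25.8497]/1.14 = 11.8731. B = V − Δ·S = 47.0570.
(1,1): S=152.0700. Δ = (V_up−V_dn)/(S_up−S_dn) = (0.0000−5.4431)/(208.3359−120.1353) = -0.0617. V = [p*·0.0000 + (1−p*)·5.4431]/1.14 = 1.8934. B = V − Δ·S = 11.2780.
(0,0): S=111.0000. Δ = (V_up−V_dn)/(S_up−S_dn) = (1.8934−11.8731)/(152.0700−87.6900) = -0.1550. V = [p*·1.8934 + (1−p*)·11.8731]/1.14 = 5.1323. B = V − Δ·S = 22.3388.
Each (Δ,B) replicates both successor values, so the strategy is self-financing and V0 is arbitrage-free.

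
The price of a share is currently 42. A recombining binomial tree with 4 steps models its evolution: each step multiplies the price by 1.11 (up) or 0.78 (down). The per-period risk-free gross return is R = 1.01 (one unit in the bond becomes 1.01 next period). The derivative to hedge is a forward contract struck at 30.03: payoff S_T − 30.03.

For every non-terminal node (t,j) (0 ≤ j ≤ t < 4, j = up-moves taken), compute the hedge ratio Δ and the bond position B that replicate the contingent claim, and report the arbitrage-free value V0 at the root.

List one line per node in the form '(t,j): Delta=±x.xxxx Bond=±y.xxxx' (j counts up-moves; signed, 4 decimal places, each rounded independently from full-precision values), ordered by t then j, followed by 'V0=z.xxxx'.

(0,0): Delta=1.0000 Bond=-28.8582
(1,0): Delta=1.0000 Bond=-29.1468
(1,1): Delta=1.0000 Bond=-29.1468
(2,0): Delta=1.0000 Bond=-29.4383
(2,1): Delta=1.0000 Bond=-29.4383
(2,2): Delta=1.0000 Bond=-29.4383
(3,0): Delta=1.0000 Bond=-29.7327
(3,1): Delta=1.0000 Bond=-29.7327
(3,2): Delta=1.0000 Bond=-29.7327
(3,3): Delta=1.0000 Bond=-29.7327
V0=13.1418

No-arbitrage ⇒ martingale measure with p* = (R−d)/(u−d) = 0.6970.
Payoff layer (t=4): V(4,0)=-14.4837, V(4,1)=-7.9064, V(4,2)=1.4536, V(4,3)=14.7736, V(4,4)=33.7290
  t=3,j=0: stock 19.9312 → up 22.1236 (V=-7.9064), down 15.5463 (V=-14.4837). Price -9.8015; hedge Δ=1.0000, bond B=-29.7327.
  t=3,j=1: stock 28.3636 → up 31.4836 (V=1.4536), down 22.1236 (V=-7.9064). Price -1.3691; hedge Δ=1.0000, bond B=-29.7327.
  t=3,j=2: stock 40.3636 → up 44.8036 (V=14.7736), down 31.4836 (V=1.4536). Price 10.6309; hedge Δ=1.0000, bond B=-29.7327.
  t=3,j=3: stock 57.4405 → up 63.7590 (V=33.7290), down 44.8036 (V=14.7736). Price 27.7078; hedge Δ=1.0000, bond B=-29.7327.
  t=2,j=0: stock 25.5528 → up 28.3636 (V=-1.3691), down 19.9312 (V=-9.8015). Price -3.8855; hedge Δ=1.0000, bond B=-29.4383.
  t=2,j=1: stock 36.3636 → up 40.3636 (V=10.6309), down 28.3636 (V=-1.3691). Price 6.9253; hedge Δ=1.0000, bond B=-29.4383.
  t=2,j=2: stock 51.7482 → up 57.4405 (V=27.7078), down 40.3636 (V=10.6309). Price 22.3099; hedge Δ=1.0000, bond B=-29.4383.
  t=1,j=0: stock 32.7600 → up 36.3636 (V=6.9253), down 25.5528 (V=-3.8855). Price 3.6132; hedge Δ=1.0000, bond B=-29.1468.
  t=1,j=1: stock 46.6200 → up 51.7482 (V=22.3099), down 36.3636 (V=6.9253). Price 17.4732; hedge Δ=1.0000, bond B=-29.1468.
  t=0,j=0: stock 42.0000 → up 46.6200 (V=17.4732), down 32.7600 (V=3.6132). Price 13.1418; hedge Δ=1.0000, bond B=-28.8582.
Each (Δ,B) replicates both successor values, so the strategy is self-financing and V0 is arbitrage-free.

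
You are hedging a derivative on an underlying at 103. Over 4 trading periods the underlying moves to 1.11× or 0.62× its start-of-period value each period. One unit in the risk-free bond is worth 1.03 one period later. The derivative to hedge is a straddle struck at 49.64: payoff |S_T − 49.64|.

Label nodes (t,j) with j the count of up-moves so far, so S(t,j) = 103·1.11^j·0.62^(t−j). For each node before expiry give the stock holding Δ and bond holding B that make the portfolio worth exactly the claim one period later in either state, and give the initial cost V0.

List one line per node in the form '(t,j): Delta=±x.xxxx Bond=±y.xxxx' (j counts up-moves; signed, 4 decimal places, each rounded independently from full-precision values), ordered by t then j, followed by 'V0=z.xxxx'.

The replicating-portfolio and risk-neutral prices coincide; use p* = (1.03−0.62)/(1.11−0.62) = 0.8367 for the latter.
At expiry t=4: V(4,0)=34.4204, V(4,1)=22.3920, V(4,2)=0.8572, V(4,3)=37.6969, V(4,4)=106.7213
(3,0): S=24.5478. Δ = (V_up−V_dn)/(S_up−S_dn) = (22.3920−34.4204)/(27.2480−15.2196) = -1.0000. V = [p*·22.3920 + (1−p*)·34.4204]/1.03 = 23.6464. B = V − Δ·S = 48.1942.
(3,1): S=43.9485. Δ = (V_up−V_dn)/(S_up−S_dn) = (0.8572−22.3920)/(48.7828−27.2480) = -1.0000. V = [p*·0.8572 + (1−p*)·22.3920]/1.03 = 4.2457. B = V − Δ·S = 48.1942.
(3,2): S=78.6819. Δ = (V_up−V_dn)/(S_up−S_dn) = (37.6969−0.8572)/(87.3369−48.7828) = 0.9555. V = [p*·37.6969 + (1−p*)·0.8572]/1.03 = 30.7595. B = V − Δ·S = -44.4236.
(3,3): S=140.8660. Δ = (V_up−V_dn)/(S_up−S_dn) = (106.7213−37.6969)/(156.3613−87.3369) = 1.0000. V = [p*·106.7213 + (1−p*)·37.6969]/1.03 = 92.6718. B = V − Δ·S = -48.1942.
(2,0): S=39.5932. Δ = (V_up−V_dn)/(S_up−S_dn) = (4.2457−23.6464)/(43.9485−24.5478) = -1.0000. V = [p*·4.2457 + (1−p*)·23.6464]/1.03 = 7.1973. B = V − Δ·S = 46.7905.
(2,1): S=70.8846. Δ = (V_up−V_dn)/(S_up−S_dn) = (30.7595−4.2457)/(78.6819−43.9485) = 0.7633. V = [p*·30.7595 + (1−p*)·4.2457]/1.03 = 25.6609. B = V − Δ·S = -28.4488.
(2,2): S=126.9063. Δ = (V_up−V_dn)/(S_up−S_dn) = (92.6718−30.7595)/(140.8660−78.6819) = 0.9956. V = [p*·92.6718 + (1−p*)·30.7595]/1.03 = 80.1589. B = V − Δ·S = -46.1928.
(1,0): S=63.8600. Δ = (V_up−V_dn)/(S_up−S_dn) = (25.6609−7.1973)/(70.8846−39.5932) = 0.5901. V = [p*·25.6609 + (1−p*)·7.1973]/1.03 = 21.9868. B = V − Δ·S = -15.6941.
(1,1): S=114.3300. Δ = (V_up−V_dn)/(S_up−S_dn) = (80.1589−25.6609)/(126.9063−70.8846) = 0.9728. V = [p*·80.1589 + (1−p*)·25.6609]/1.03 = 69.1857. B = V − Δ·S = -42.0348.
(0,0): S=103.0000. Δ = (V_up−V_dn)/(S_up−S_dn) = (69.1857−21.9868)/(114.3300−63.8600) = 0.9352. V = [p*·69.1857 + (1−p*)·21.9868]/1.03 = 59.6891. B = V − Δ·S = -36.6352.
The time-0 hedge costs 59.6891, which is the no-arbitrage price.

(0,0): Delta=0.9352 Bond=-36.6352
(1,0): Delta=0.5901 Bond=-15.6941
(1,1): Delta=0.9728 Bond=-42.0348
(2,0): Delta=-1.0000 Bond=46.7905
(2,1): Delta=0.7633 Bond=-28.4488
(2,2): Delta=0.9956 Bond=-46.1928
(3,0): Delta=-1.0000 Bond=48.1942
(3,1): Delta=-1.0000 Bond=48.1942
(3,2): Delta=0.9555 Bond=-44.4236
(3,3): Delta=1.0000 Bond=-48.1942
V0=59.6891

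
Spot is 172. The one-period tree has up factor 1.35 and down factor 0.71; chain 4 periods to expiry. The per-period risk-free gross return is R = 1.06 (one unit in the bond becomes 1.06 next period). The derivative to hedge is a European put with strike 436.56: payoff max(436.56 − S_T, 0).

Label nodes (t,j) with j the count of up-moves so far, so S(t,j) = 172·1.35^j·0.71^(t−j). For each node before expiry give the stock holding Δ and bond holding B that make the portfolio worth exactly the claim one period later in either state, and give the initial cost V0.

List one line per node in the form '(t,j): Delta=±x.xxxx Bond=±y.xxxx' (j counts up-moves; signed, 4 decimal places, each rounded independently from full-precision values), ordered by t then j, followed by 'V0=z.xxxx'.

(0,0): Delta=-0.8319 Bond=326.4316
(1,0): Delta=-1.0000 Bond=366.5442
(1,1): Delta=-0.7587 Bond=329.0097
(2,0): Delta=-1.0000 Bond=388.5368
(2,1): Delta=-1.0000 Bond=388.5368
(2,2): Delta=-0.6535 Bond=315.7843
(3,0): Delta=-1.0000 Bond=411.8491
(3,1): Delta=-1.0000 Bond=411.8491
(3,2): Delta=-1.0000 Bond=411.8491
(3,3): Delta=-0.5025 Bond=270.8338
V0=183.3424

Risk-neutral probability p* = (R−d)/(u−d) = (1.06−0.71)/(1.35−0.71) = 0.5469.
Terminal values V(4,·): V(4,0)=392.8519, V(4,1)=353.4531, V(4,2)=278.5398, V(4,3)=136.0990, V(4,4)=0.0000
(3,0): S=61.5607. Δ = (V_up−V_dn)/(S_up−S_dn) = (353.4531−392.8519)/(83.1069−43.7081) = -1.0000. V = [p*·353.4531 + (1−p*)·392.8519]/1.06 = 350.2884. B = V − Δ·S = 411.8491.
(3,1): S=117.0520. Δ = (V_up−V_dn)/(S_up−S_dn) = (278.5398−353.4531)/(158.0202−83.1069) = -1.0000. V = [p*·278.5398 + (1−p*)·353.4531]/1.06 = 294.7970. B = V − Δ·S = 411.8491.
(3,2): S=222.5637. Δ = (V_up−V_dn)/(S_up−S_dn) = (136.0990−278.5398)/(300.4610−158.0202) = -1.0000. V = [p*·136.0990 + (1−p*)·278.5398]/1.06 = 189.2854. B = V − Δ·S = 411.8491.
(3,3): S=423.1845. Δ = (V_up−V_dn)/(S_up−S_dn) = (0.0000−136.0990)/(571.2991−300.4610) = -0.5025. V = [p*·0.0000 + (1−p*)·136.0990]/1.06 = 58.1791. B = V − Δ·S = 270.8338.
(2,0): S=86.7052. Δ = (V_up−V_dn)/(S_up−S_dn) = (294.7970−350.2884)/(117.0520−61.5607) = -1.0000. V = [p*·294.7970 + (1−p*)·350.2884]/1.06 = 301.8316. B = V − Δ·S = 388.5368.
(2,1): S=164.8620. Δ = (V_up−V_dn)/(S_up−S_dn) = (189.2854−294.7970)/(222.5637−117.0520) = -1.0000. V = [p*·189.2854 + (1−p*)·294.7970]/1.06 = 223.6748. B = V − Δ·S = 388.5368.
(2,2): S=313.4700. Δ = (V_up−V_dn)/(S_up−S_dn) = (58.1791−189.2854)/(423.1845−222.5637) = -0.6535. V = [p*·58.1791 + (1−p*)·189.2854]/1.06 = 110.9308. B = V − Δ·S = 315.7843.
(1,0): S=122.1200. Δ = (V_up−V_dn)/(S_up−S_dn) = (223.6748−301.8316)/(164.8620−86.7052) = -1.0000. V = [p*·223.6748 + (1−p*)·301.8316]/1.06 = 244.4242. B = V − Δ·S = 366.5442.
(1,1): S=232.2000. Δ = (V_up−V_dn)/(S_up−S_dn) = (110.9308−223.6748)/(313.4700−164.8620) = -0.7587. V = [p*·110.9308 + (1−p*)·223.6748]/1.06 = 152.8471. B = V − Δ·S = 329.0097.
(0,0): S=172.0000. Δ = (V_up−V_dn)/(S_up−S_dn) = (152.8471−244.4242)/(232.2000−122.1200) = -0.8319. V = [p*·152.8471 + (1−p*)·244.4242]/1.06 = 183.3424. B = V − Δ·S = 326.4316.
Self-financing check: at every node Δ·S+B equals the discounted successor values.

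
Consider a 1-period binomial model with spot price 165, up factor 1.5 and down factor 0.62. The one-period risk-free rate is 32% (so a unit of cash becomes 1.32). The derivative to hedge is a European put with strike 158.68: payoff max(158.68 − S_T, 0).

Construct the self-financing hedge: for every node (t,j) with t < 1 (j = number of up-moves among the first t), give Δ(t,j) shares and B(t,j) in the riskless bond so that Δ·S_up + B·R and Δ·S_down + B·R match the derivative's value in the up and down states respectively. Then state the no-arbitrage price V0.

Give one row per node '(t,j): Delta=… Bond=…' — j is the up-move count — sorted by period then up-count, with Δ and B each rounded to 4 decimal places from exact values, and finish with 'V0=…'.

Under the risk-neutral measure, an up-move has probability p* = (R−d)/(u−d) = 0.7955 and values discount at R = 1.32.
At expiry t=1: V(1,0)=56.3800, V(1,1)=0.0000
(0,0): S=165.0000. Δ = (V_up−V_dn)/(S_up−S_dn) = (0.0000−56.3800)/(247.5000−102.3000) = -0.3883. V = [p*·0.0000 + (1−p*)·56.3800]/1.32 = 8.7366. B = V − Δ·S = 72.8048.
Root portfolio cost Δ·165+B reproduces V0=8.7366.

(0,0): Delta=-0.3883 Bond=72.8048
V0=8.7366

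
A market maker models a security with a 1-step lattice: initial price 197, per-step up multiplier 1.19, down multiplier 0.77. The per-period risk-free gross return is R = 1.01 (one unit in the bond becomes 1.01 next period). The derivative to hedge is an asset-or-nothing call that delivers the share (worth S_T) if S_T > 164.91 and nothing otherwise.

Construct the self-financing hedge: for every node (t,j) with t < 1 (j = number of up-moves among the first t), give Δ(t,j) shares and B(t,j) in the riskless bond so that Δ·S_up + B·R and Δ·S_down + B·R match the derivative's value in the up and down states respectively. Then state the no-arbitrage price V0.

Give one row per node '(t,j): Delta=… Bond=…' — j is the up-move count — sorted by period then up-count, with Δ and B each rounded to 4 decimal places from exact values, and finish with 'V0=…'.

(0,0): Delta=2.8333 Bond=-425.5330
V0=132.6337

Under the risk-neutral measure, an up-move has probability p* = (R−d)/(u−d) = 0.5714 and values discount at R = 1.01.
At expiry t=1: V(1,0)=0.0000, V(1,1)=234.4300
  t=0,j=0: stock 197.0000 → up 234.4300 (V=234.4300), down 151.6900 (V=0.0000). Price 132.6337; hedge Δ=2.8333, bond B=-425.5330.
Each (Δ,B) replicates both successor values, so the strategy is self-financing and V0 is arbitrage-free.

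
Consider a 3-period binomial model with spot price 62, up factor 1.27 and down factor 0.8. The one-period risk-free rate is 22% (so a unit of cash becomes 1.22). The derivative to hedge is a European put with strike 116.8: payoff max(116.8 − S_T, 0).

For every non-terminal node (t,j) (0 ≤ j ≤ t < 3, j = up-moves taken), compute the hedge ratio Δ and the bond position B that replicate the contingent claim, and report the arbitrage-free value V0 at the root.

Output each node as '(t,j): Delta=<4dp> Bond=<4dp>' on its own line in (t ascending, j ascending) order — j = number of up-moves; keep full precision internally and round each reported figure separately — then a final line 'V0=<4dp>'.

(0,0): Delta=-0.8122 Bond=56.6876
(1,0): Delta=-1.0000 Bond=78.4735
(1,1): Delta=-0.7981 Bond=68.0500
(2,0): Delta=-1.0000 Bond=95.7377
(2,1): Delta=-1.0000 Bond=95.7377
(2,2): Delta=-0.7830 Bond=81.5072
V0=6.3309

The replicating-portfolio and risk-neutral prices coincide; use p* = (1.22−0.8)/(1.27−0.8) = 0.8936 for the latter.
Terminal values V(3,·): V(3,0)=85.0560, V(3,1)=66.4064, V(3,2)=36.8002, V(3,3)=0.0000
  t=2,j=0: stock 39.6800 → up 50.3936 (V=66.4064), down 31.7440 (V=85.0560). Price 56.0577; hedge Δ=-1.0000, bond B=95.7377.
  t=2,j=1: stock 62.9920 → up 79.9998 (V=36.8002), down 50.3936 (V=66.4064). Price 32.7457; hedge Δ=-1.0000, bond B=95.7377.
  t=2,j=2: stock 99.9998 → up 126.9997 (V=0.0000), down 79.9998 (V=36.8002). Price 3.2089; hedge Δ=-0.7830, bond B=81.5072.
  t=1,j=0: stock 49.6000 → up 62.9920 (V=32.7457), down 39.6800 (V=56.0577). Price 28.8735; hedge Δ=-1.0000, bond B=78.4735.
  t=1,j=1: stock 78.7400 → up 99.9998 (V=3.2089), down 62.9920 (V=32.7457). Price 5.2059; hedge Δ=-0.7981, bond B=68.0500.
  t=0,j=0: stock 62.0000 → up 78.7400 (V=5.2059), down 49.6000 (V=28.8735). Price 6.3309; hedge Δ=-0.8122, bond B=56.6876.
Root portfolio cost Δ·62+B reproduces V0=6.3309.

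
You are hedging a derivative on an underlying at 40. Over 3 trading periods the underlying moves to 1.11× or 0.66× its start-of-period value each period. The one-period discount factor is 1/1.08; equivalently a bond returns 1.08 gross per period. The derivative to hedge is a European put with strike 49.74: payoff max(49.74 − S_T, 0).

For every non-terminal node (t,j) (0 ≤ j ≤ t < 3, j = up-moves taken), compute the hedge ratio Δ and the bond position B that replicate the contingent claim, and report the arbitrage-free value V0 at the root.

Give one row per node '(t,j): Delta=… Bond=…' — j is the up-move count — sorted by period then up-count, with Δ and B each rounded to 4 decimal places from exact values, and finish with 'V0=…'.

(0,0): Delta=-0.7940 Bond=34.4494
(1,0): Delta=-1.0000 Bond=42.6440
(1,1): Delta=-0.7852 Bond=36.8168
(2,0): Delta=-1.0000 Bond=46.0556
(2,1): Delta=-1.0000 Bond=46.0556
(2,2): Delta=-0.7761 Bond=39.3126
V0=2.6899

Since d<R<u, set p* = (R−d)/(u−d) = 0.9333; price each node as the discounted p*-expectation of its children.
At expiry t=3: V(3,0)=38.2402, V(3,1)=30.3994, V(3,2)=17.2126, V(3,3)=0.0000
  t=2,j=0: stock 17.4240 → up 19.3406 (V=30.3994), down 11.4998 (V=38.2402). Price 28.6316; hedge Δ=-1.0000, bond B=46.0556.
  t=2,j=1: stock 29.3040 → up 32.5274 (V=17.2126), down 19.3406 (V=30.3994). Price 16.7516; hedge Δ=-1.0000, bond B=46.0556.
  t=2,j=2: stock 49.2840 → up 54.7052 (V=0.0000), down 32.5274 (V=17.2126). Price 1.0625; hedge Δ=-0.7761, bond B=39.3126.
  t=1,j=0: stock 26.4000 → up 29.3040 (V=16.7516), down 17.4240 (V=28.6316). Price 16.2440; hedge Δ=-1.0000, bond B=42.6440.
  t=1,j=1: stock 44.4000 → up 49.2840 (V=1.0625), down 29.3040 (V=16.7516). Price 1.9523; hedge Δ=-0.7852, bond B=36.8168.
  t=0,j=0: stock 40.0000 → up 44.4000 (V=1.9523), down 26.4000 (V=16.2440). Price 2.6899; hedge Δ=-0.7940, bond B=34.4494.
Root portfolio cost Δ·40+B reproduces V0=2.6899.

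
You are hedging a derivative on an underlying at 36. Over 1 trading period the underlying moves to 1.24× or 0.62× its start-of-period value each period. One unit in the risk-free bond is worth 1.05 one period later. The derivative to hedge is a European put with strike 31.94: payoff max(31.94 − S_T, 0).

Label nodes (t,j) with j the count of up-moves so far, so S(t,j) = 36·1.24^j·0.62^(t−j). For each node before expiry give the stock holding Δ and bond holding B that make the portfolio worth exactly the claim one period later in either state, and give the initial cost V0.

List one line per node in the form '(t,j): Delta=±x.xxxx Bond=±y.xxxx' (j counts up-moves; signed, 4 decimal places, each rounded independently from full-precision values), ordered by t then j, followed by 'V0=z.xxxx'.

(0,0): Delta=-0.4310 Bond=18.3238
V0=2.8077

The replicating-portfolio and risk-neutral prices coincide; use p* = (1.05−0.62)/(1.24−0.62) = 0.6935 for the latter.
Terminal payoffs: V(1,0)=9.6200, V(1,1)=0.0000
  t=0,j=0: stock 36.0000 → up 44.6400 (V=0.0000), down 22.3200 (V=9.6200). Price 2.8077; hedge Δ=-0.4310, bond B=18.3238.
Each (Δ,B) replicates both successor values, so the strategy is self-financing and V0 is arbitrage-free.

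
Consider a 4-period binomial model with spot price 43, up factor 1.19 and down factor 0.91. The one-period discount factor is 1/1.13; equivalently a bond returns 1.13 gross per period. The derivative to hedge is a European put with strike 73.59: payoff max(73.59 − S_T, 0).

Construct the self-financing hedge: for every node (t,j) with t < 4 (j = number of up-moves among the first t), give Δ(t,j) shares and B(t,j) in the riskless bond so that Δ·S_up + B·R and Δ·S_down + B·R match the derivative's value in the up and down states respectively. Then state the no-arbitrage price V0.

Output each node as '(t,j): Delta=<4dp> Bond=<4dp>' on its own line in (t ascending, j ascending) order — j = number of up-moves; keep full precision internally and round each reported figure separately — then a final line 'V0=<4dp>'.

(0,0): Delta=-0.6471 Bond=32.9134
(1,0): Delta=-1.0000 Bond=51.0016
(1,1): Delta=-0.5735 Bond=33.4260
(2,0): Delta=-1.0000 Bond=57.6318
(2,1): Delta=-1.0000 Bond=57.6318
(2,2): Delta=-0.4845 Bond=32.3549
(3,0): Delta=-1.0000 Bond=65.1239
(3,1): Delta=-1.0000 Bond=65.1239
(3,2): Delta=-1.0000 Bond=65.1239
(3,3): Delta=-0.3770 Bond=28.7711
V0=5.0886

Risk-neutral probability p* = (R−d)/(u−d) = (1.13−0.91)/(1.19−0.91) = 0.7857.
Terminal values V(4,·): V(4,0)=44.1028, V(4,1)=35.0298, V(4,2)=23.1651, V(4,3)=7.6497, V(4,4)=0.0000
  t=3,j=0: stock 32.4036 → up 38.5602 (V=35.0298), down 29.4872 (V=44.1028). Price 32.7203; hedge Δ=-1.0000, bond B=65.1239.
  t=3,j=1: stock 42.3739 → up 50.4249 (V=23.1651), down 38.5602 (V=35.0298). Price 22.7500; hedge Δ=-1.0000, bond B=65.1239.
  t=3,j=2: stock 55.4120 → up 65.9403 (V=7.6497), down 50.4249 (V=23.1651). Price 9.7119; hedge Δ=-1.0000, bond B=65.1239.
  t=3,j=3: stock 72.4618 → up 86.2296 (V=0.0000), down 65.9403 (V=7.6497). Price 1.4506; hedge Δ=-0.3770, bond B=28.7711.
  t=2,j=0: stock 35.6083 → up 42.3739 (V=22.7500), down 32.4036 (V=32.7203). Price 22.0235; hedge Δ=-1.0000, bond B=57.6318.
  t=2,j=1: stock 46.5647 → up 55.4120 (V=9.7119), down 42.3739 (V=22.7500). Price 11.0671; hedge Δ=-1.0000, bond B=57.6318.
  t=2,j=2: stock 60.8923 → up 72.4618 (V=1.4506), down 55.4120 (V=9.7119). Price 2.8504; hedge Δ=-0.4845, bond B=32.3549.
  t=1,j=0: stock 39.1300 → up 46.5647 (V=11.0671), down 35.6083 (V=22.0235). Price 11.8716; hedge Δ=-1.0000, bond B=51.0016.
  t=1,j=1: stock 51.1700 → up 60.8923 (V=2.8504), down 46.5647 (V=11.0671). Price 4.0806; hedge Δ=-0.5735, bond B=33.4260.
  t=0,j=0: stock 43.0000 → up 51.1700 (V=4.0806), down 39.1300 (V=11.8716). Price 5.0886; hedge Δ=-0.6471, bond B=32.9134.
The time-0 hedge costs 5.0886, which is the no-arbitrage price.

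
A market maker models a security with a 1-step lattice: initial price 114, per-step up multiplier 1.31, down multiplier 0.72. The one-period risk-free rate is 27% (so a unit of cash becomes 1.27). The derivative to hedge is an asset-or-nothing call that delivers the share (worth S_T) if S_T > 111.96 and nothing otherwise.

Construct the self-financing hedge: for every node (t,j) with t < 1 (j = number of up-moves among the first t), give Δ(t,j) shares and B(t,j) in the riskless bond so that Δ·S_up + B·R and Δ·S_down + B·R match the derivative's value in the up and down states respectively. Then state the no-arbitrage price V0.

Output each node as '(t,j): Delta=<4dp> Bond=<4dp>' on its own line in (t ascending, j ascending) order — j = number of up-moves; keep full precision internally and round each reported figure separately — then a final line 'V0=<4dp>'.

The replicating-portfolio and risk-neutral prices coincide; use p* = (1.27−0.72)/(1.31−0.72) = 0.9322 for the latter.
At expiry t=1: V(1,0)=0.0000, V(1,1)=149.3400
Node (0,0) S=114.0000: V=(p*·149.3400+(1−p*)·0.0000)/1.27=109.6183; Δ=(149.3400−0.0000)/(149.3400−82.0800)=2.2203; B=V−Δ·S=-143.5003
Check: Δ(0,0)·S0 + B(0,0) = 109.6183 = V0.

(0,0): Delta=2.2203 Bond=-143.5003
V0=109.6183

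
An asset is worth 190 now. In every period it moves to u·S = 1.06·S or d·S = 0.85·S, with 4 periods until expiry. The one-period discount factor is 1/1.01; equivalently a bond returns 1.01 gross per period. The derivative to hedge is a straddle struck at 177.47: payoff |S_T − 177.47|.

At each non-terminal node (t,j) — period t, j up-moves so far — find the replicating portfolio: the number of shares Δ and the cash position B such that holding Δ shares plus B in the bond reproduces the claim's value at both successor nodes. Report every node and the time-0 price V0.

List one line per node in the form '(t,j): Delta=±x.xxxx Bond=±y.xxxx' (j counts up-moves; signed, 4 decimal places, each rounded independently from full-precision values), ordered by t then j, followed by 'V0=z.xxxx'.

(0,0): Delta=0.3227 Bond=-28.3087
(1,0): Delta=-0.5007 Bond=104.3861
(1,1): Delta=0.5290 Bond=-70.1473
(2,0): Delta=-1.0000 Bond=173.9731
(2,1): Delta=-0.3756 Bond=84.0102
(2,2): Delta=0.7557 Bond=-119.2422
(3,0): Delta=-1.0000 Bond=175.7129
(3,1): Delta=-1.0000 Bond=175.7129
(3,2): Delta=-0.2191 Bond=56.4557
(3,3): Delta=1.0000 Bond=-175.7129
V0=33.0053

Risk-neutral probability p* = (R−d)/(u−d) = (1.01−0.85)/(1.06−0.85) = 0.7619.
Payoff layer (t=4): V(4,0)=78.2888, V(4,1)=53.7852, V(4,2)=23.2278, V(4,3)=14.8791, V(4,4)=62.4006
Node (3,0) S=116.6837: V=(p*·53.7852+(1−p*)·78.2888)/1.01=59.0291; Δ=(53.7852−78.2888)/(123.6848−99.1812)=-1.0000; B=V−Δ·S=175.7129
Node (3,1) S=145.5115: V=(p*·23.2278+(1−p*)·53.7852)/1.01=30.2014; Δ=(23.2278−53.7852)/(154.2422−123.6848)=-1.0000; B=V−Δ·S=175.7129
Node (3,2) S=181.4614: V=(p*·14.8791+(1−p*)·23.2278)/1.01=16.6999; Δ=(14.8791−23.2278)/(192.3491−154.2422)=-0.2191; B=V−Δ·S=56.4557
Node (3,3) S=226.2930: V=(p*·62.4006+(1−p*)·14.8791)/1.01=50.5802; Δ=(62.4006−14.8791)/(239.8706−192.3491)=1.0000; B=V−Δ·S=-175.7129
Node (2,0) S=137.2750: V=(p*·30.2014+(1−p*)·59.0291)/1.01=36.6981; Δ=(30.2014−59.0291)/(145.5115−116.6837)=-1.0000; B=V−Δ·S=173.9731
Node (2,1) S=171.1900: V=(p*·16.6999+(1−p*)·30.2014)/1.01=19.7173; Δ=(16.6999−30.2014)/(181.4614−145.5115)=-0.3756; B=V−Δ·S=84.0102
Node (2,2) S=213.4840: V=(p*·50.5802+(1−p*)·16.6999)/1.01=42.0925; Δ=(50.5802−16.6999)/(226.2930−181.4614)=0.7557; B=V−Δ·S=-119.2422
Node (1,0) S=161.5000: V=(p*·19.7173+(1−p*)·36.6981)/1.01=23.5251; Δ=(19.7173−36.6981)/(171.1900−137.2750)=-0.5007; B=V−Δ·S=104.3861
Node (1,1) S=201.4000: V=(p*·42.0925+(1−p*)·19.7173)/1.01=36.4011; Δ=(42.0925−19.7173)/(213.4840−171.1900)=0.5290; B=V−Δ·S=-70.1473
Node (0,0) S=190.0000: V=(p*·36.4011+(1−p*)·23.5251)/1.01=33.0053; Δ=(36.4011−23.5251)/(201.4000−161.5000)=0.3227; B=V−Δ·S=-28.3087
Each (Δ,B) replicates both successor values, so the strategy is self-financing and V0 is arbitrage-free.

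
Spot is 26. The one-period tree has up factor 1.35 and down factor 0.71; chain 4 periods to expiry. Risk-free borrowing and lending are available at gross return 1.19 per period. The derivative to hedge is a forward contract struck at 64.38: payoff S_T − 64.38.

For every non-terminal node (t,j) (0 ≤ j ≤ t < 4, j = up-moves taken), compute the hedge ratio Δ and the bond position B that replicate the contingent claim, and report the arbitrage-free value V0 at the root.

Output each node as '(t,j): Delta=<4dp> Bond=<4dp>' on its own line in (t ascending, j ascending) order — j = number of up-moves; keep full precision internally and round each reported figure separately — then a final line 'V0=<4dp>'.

No-arbitrage ⇒ martingale measure with p* = (R−d)/(u−d) = 0.7500.
Terminal values V(4,·): V(4,0)=-57.7730, V(4,1)=-51.8173, V(4,2)=-40.4932, V(4,3)=-18.9615, V(4,4)=21.9792
(3,0): S=9.3057. Δ = (V_up−V_dn)/(S_up−S_dn) = (-51.8173−-57.7730)/(12.5627−6.6070) = 1.0000. V = [p*·-51.8173 + (1−p*)·-57.7730]/1.19 = -44.7952. B = V − Δ·S = -54.1008.
(3,1): S=17.6939. Δ = (V_up−V_dn)/(S_up−S_dn) = (-40.4932−-51.8173)/(23.8868−12.5627) = 1.0000. V = [p*·-40.4932 + (1−p*)·-51.8173]/1.19 = -36.4069. B = V − Δ·S = -54.1008.
(3,2): S=33.6434. Δ = (V_up−V_dn)/(S_up−S_dn) = (-18.9615−-40.4932)/(45.4185−23.8868) = 1.0000. V = [p*·-18.9615 + (1−p*)·-40.4932]/1.19 = -20.4575. B = V − Δ·S = -54.1008.
(3,3): S=63.9698. Δ = (V_up−V_dn)/(S_up−S_dn) = (21.9792−-18.9615)/(86.3592−45.4185) = 1.0000. V = [p*·21.9792 + (1−p*)·-18.9615]/1.19 = 9.8689. B = V − Δ·S = -54.1008.
(2,0): S=13.1066. Δ = (V_up−V_dn)/(S_up−S_dn) = (-36.4069−-44.7952)/(17.6939−9.3057) = 1.0000. V = [p*·-36.4069 + (1−p*)·-44.7952]/1.19 = -32.3563. B = V − Δ·S = -45.4629.
(2,1): S=24.9210. Δ = (V_up−V_dn)/(S_up−S_dn) = (-20.4575−-36.4069)/(33.6433−17.6939) = 1.0000. V = [p*·-20.4575 + (1−p*)·-36.4069]/1.19 = -20.5419. B = V − Δ·S = -45.4629.
(2,2): S=47.3850. Δ = (V_up−V_dn)/(S_up−S_dn) = (9.8689−-20.4575)/(63.9698−33.6434) = 1.0000. V = [p*·9.8689 + (1−p*)·-20.4575]/1.19 = 1.9221. B = V − Δ·S = -45.4629.
(1,0): S=18.4600. Δ = (V_up−V_dn)/(S_up−S_dn) = (-20.5419−-32.3563)/(24.9210−13.1066) = 1.0000. V = [p*·-20.5419 + (1−p*)·-32.3563]/1.19 = -19.7441. B = V − Δ·S = -38.2041.
(1,1): S=35.1000. Δ = (V_up−V_dn)/(S_up−S_dn) = (1.9221−-20.5419)/(47.3850−24.9210) = 1.0000. V = [p*·1.9221 + (1−p*)·-20.5419]/1.19 = -3.1041. B = V − Δ·S = -38.2041.
(0,0): S=26.0000. Δ = (V_up−V_dn)/(S_up−S_dn) = (-3.1041−-19.7441)/(35.1000−18.4600) = 1.0000. V = [p*·-3.1041 + (1−p*)·-19.7441]/1.19 = -6.1043. B = V − Δ·S = -32.1043.
The time-0 hedge costs -6.1043, which is the no-arbitrage price.

(0,0): Delta=1.0000 Bond=-32.1043
(1,0): Delta=1.0000 Bond=-38.2041
(1,1): Delta=1.0000 Bond=-38.2041
(2,0): Delta=1.0000 Bond=-45.4629
(2,1): Delta=1.0000 Bond=-45.4629
(2,2): Delta=1.0000 Bond=-45.4629
(3,0): Delta=1.0000 Bond=-54.1008
(3,1): Delta=1.0000 Bond=-54.1008
(3,2): Delta=1.0000 Bond=-54.1008
(3,3): Delta=1.0000 Bond=-54.1008
V0=-6.1043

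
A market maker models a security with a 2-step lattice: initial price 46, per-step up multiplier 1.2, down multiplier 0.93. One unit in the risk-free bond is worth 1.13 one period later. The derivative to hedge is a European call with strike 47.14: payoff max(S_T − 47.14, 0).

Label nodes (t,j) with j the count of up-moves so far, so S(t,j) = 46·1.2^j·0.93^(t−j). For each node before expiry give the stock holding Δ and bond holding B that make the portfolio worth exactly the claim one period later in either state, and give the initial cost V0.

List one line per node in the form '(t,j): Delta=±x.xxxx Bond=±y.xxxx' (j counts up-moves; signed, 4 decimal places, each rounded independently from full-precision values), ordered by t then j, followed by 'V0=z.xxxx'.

(0,0): Delta=0.8641 Bond=-30.2808
(1,0): Delta=0.3633 Bond=-12.7902
(1,1): Delta=1.0000 Bond=-41.7168
V0=9.4696

Since d<R<u, set p* = (R−d)/(u−d) = 0.7407; price each node as the discounted p*-expectation of its children.
At expiry t=2: V(2,0)=0.0000, V(2,1)=4.1960, V(2,2)=19.1000
Node (1,0) S=42.7800: V=(p*·4.1960+(1−p*)·0.0000)/1.13=2.7506; Δ=(4.1960−0.0000)/(51.3360−39.7854)=0.3633; B=V−Δ·S=-12.7902
Node (1,1) S=55.2000: V=(p*·19.1000+(1−p*)·4.1960)/1.13=13.4832; Δ=(19.1000−4.1960)/(66.2400−51.3360)=1.0000; B=V−Δ·S=-41.7168
Node (0,0) S=46.0000: V=(p*·13.4832+(1−p*)·2.7506)/1.13=9.4696; Δ=(13.4832−2.7506)/(55.2000−42.7800)=0.8641; B=V−Δ·S=-30.2808
Root portfolio cost Δ·46+B reproduces V0=9.4696.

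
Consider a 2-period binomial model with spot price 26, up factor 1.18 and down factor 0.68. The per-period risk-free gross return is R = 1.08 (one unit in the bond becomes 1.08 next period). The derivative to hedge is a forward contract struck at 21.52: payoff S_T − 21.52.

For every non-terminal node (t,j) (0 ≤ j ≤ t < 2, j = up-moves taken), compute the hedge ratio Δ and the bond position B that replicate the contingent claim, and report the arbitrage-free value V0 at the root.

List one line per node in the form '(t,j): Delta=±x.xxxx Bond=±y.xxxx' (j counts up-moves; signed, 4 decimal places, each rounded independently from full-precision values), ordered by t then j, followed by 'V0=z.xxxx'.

No-arbitrage ⇒ martingale measure with p* = (R−d)/(u−d) = 0.8000.
Terminal payoffs: V(2,0)=-9.4976, V(2,1)=-0.6576, V(2,2)=14.6824
Node (1,0) S=17.6800: V=(p*·-0.6576+(1−p*)·-9.4976)/1.08=-2.2459; Δ=(-0.6576−-9.4976)/(20.8624−12.0224)=1.0000; B=V−Δ·S=-19.9259
Node (1,1) S=30.6800: V=(p*·14.6824+(1−p*)·-0.6576)/1.08=10.7541; Δ=(14.6824−-0.6576)/(36.2024−20.8624)=1.0000; B=V−Δ·S=-19.9259
Node (0,0) S=26.0000: V=(p*·10.7541+(1−p*)·-2.2459)/1.08=7.5501; Δ=(10.7541−-2.2459)/(30.6800−17.6800)=1.0000; B=V−Δ·S=-18.4499
Each (Δ,B) replicates both successor values, so the strategy is self-financing and V0 is arbitrage-free.

(0,0): Delta=1.0000 Bond=-18.4499
(1,0): Delta=1.0000 Bond=-19.9259
(1,1): Delta=1.0000 Bond=-19.9259
V0=7.5501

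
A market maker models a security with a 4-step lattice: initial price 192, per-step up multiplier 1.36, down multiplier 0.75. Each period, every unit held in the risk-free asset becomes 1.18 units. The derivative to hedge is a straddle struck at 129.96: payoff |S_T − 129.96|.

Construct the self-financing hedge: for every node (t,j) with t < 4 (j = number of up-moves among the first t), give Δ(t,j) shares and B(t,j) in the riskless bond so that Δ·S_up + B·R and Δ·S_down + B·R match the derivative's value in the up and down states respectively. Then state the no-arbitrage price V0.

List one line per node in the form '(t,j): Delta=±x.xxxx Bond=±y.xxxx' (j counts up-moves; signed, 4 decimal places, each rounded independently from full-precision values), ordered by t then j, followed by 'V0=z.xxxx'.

(0,0): Delta=0.9489 Bond=-55.2020
(1,0): Delta=0.7950 Bond=-42.9683
(1,1): Delta=0.9845 Bond=-74.4188
(2,0): Delta=0.2658 Bond=6.4449
(2,1): Delta=0.9171 Bond=-74.6249
(2,2): Delta=1.0000 Bond=-93.3352
(3,0): Delta=-1.0000 Bond=110.1356
(3,1): Delta=0.5580 Bond=-35.3148
(3,2): Delta=1.0000 Bond=-110.1356
(3,3): Delta=1.0000 Bond=-110.1356
V0=126.9892

No-arbitrage ⇒ martingale measure with p* = (R−d)/(u−d) = 0.7049.
Terminal payoffs: V(4,0)=69.2100, V(4,1)=19.8000, V(4,2)=69.7968, V(4,3)=232.2657, V(4,4)=526.8759
Node (3,0) S=81.0000: V=(p*·19.8000+(1−p*)·69.2100)/1.18=29.1356; Δ=(19.8000−69.2100)/(110.1600−60.7500)=-1.0000; B=V−Δ·S=110.1356
Node (3,1) S=146.8800: V=(p*·69.7968+(1−p*)·19.8000)/1.18=46.6472; Δ=(69.7968−19.8000)/(199.7568−110.1600)=0.5580; B=V−Δ·S=-35.3148
Node (3,2) S=266.3424: V=(p*·232.2657+(1−p*)·69.7968)/1.18=156.2068; Δ=(232.2657−69.7968)/(362.2257−199.7568)=1.0000; B=V−Δ·S=-110.1356
Node (3,3) S=482.9676: V=(p*·526.8759+(1−p*)·232.2657)/1.18=372.8320; Δ=(526.8759−232.2657)/(656.8359−362.2257)=1.0000; B=V−Δ·S=-110.1356
Node (2,0) S=108.0000: V=(p*·46.6472+(1−p*)·29.1356)/1.18=35.1524; Δ=(46.6472−29.1356)/(146.8800−81.0000)=0.2658; B=V−Δ·S=6.4449
Node (2,1) S=195.8400: V=(p*·156.2068+(1−p*)·46.6472)/1.18=104.9811; Δ=(156.2068−46.6472)/(266.3424−146.8800)=0.9171; B=V−Δ·S=-74.6249
Node (2,2) S=355.1232: V=(p*·372.8320+(1−p*)·156.2068)/1.18=261.7880; Δ=(372.8320−156.2068)/(482.9676−266.3424)=1.0000; B=V−Δ·S=-93.3352
Node (1,0) S=144.0000: V=(p*·104.9811+(1−p*)·35.1524)/1.18=71.5050; Δ=(104.9811−35.1524)/(195.8400−108.0000)=0.7950; B=V−Δ·S=-42.9683
Node (1,1) S=261.1200: V=(p*·261.7880+(1−p*)·104.9811)/1.18=182.6416; Δ=(261.7880−104.9811)/(355.1232−195.8400)=0.9845; B=V−Δ·S=-74.4188
Node (0,0) S=192.0000: V=(p*·182.6416+(1−p*)·71.5050)/1.18=126.9892; Δ=(182.6416−71.5050)/(261.1200−144.0000)=0.9489; B=V−Δ·S=-55.2020
Each (Δ,B) replicates both successor values, so the strategy is self-financing and V0 is arbitrage-free.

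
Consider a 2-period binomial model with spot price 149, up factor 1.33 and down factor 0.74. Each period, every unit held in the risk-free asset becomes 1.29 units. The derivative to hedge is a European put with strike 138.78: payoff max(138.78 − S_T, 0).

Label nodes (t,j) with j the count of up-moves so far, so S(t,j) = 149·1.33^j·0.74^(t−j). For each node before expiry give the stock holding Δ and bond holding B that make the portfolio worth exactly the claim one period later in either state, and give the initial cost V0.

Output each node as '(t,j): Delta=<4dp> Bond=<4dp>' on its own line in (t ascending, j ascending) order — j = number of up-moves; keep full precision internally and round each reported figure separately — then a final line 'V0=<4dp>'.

(0,0): Delta=-0.0342 Bond=5.2521
(1,0): Delta=-0.8791 Bond=99.9337
(1,1): Delta=0.0000 Bond=0.0000
V0=0.1580

Under the risk-neutral measure, an up-move has probability p* = (R−d)/(u−d) = 0.9322 and values discount at R = 1.29.
Payoff layer (t=2): V(2,0)=57.1876, V(2,1)=0.0000, V(2,2)=0.0000
Node (1,0) S=110.2600: V=(p*·0.0000+(1−p*)·57.1876)/1.29=3.0055; Δ=(0.0000−57.1876)/(146.6458−81.5924)=-0.8791; B=V−Δ·S=99.9337
Node (1,1) S=198.1700: V=(p*·0.0000+(1−p*)·0.0000)/1.29=0.0000; Δ=(0.0000−0.0000)/(263.5661−146.6458)=0.0000; B=V−Δ·S=0.0000
Node (0,0) S=149.0000: V=(p*·0.0000+(1−p*)·3.0055)/1.29=0.1580; Δ=(0.0000−3.0055)/(198.1700−110.2600)=-0.0342; B=V−Δ·S=5.2521
The time-0 hedge costs 0.1580, which is the no-arbitrage price.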